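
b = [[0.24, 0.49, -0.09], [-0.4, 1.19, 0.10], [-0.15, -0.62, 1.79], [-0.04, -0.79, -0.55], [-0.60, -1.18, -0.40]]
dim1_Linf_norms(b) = [0.49, 1.19, 1.79, 0.79, 1.18]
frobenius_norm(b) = 2.89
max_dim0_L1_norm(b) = 4.27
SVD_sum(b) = [[0.07,0.50,-0.14], [0.14,1.00,-0.29], [-0.15,-1.05,0.30], [-0.08,-0.58,0.17], [-0.14,-1.04,0.3]] + [[0.00, 0.01, 0.05], [0.01, 0.11, 0.4], [0.03, 0.43, 1.49], [-0.02, -0.21, -0.72], [-0.02, -0.20, -0.69]] + [[0.17, -0.02, 0.0], [-0.55, 0.07, -0.01], [-0.04, 0.00, -0.0], [0.06, -0.01, 0.00], [-0.44, 0.06, -0.01]]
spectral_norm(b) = 2.04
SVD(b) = [[0.26, -0.03, -0.23], [0.52, -0.22, 0.75], [-0.54, -0.81, 0.05], [-0.3, 0.39, -0.08], [-0.54, 0.38, 0.61]] @ diag([2.0396449755633994, 1.9095418248128981, 0.7328017419119655]) @ [[0.13, 0.95, -0.28], [-0.02, -0.28, -0.96], [-0.99, 0.13, -0.02]]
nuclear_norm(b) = 4.68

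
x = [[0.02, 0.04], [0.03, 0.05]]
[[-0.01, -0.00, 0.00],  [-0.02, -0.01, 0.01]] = x@[[-0.93, -0.32, 0.49], [0.24, 0.08, -0.13]]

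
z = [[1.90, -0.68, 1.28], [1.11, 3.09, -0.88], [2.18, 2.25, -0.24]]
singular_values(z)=[4.51, 2.6, 0.17]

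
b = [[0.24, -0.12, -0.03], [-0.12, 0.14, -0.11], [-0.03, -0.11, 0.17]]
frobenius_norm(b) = 0.40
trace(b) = 0.55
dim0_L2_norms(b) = [0.27, 0.21, 0.2]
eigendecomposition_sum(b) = [[-0.0, -0.00, -0.00], [-0.0, -0.0, -0.00], [-0.0, -0.00, -0.00]] + [[0.17, -0.15, 0.07], [-0.15, 0.13, -0.06], [0.07, -0.06, 0.03]] + [[0.07, 0.03, -0.1], [0.03, 0.02, -0.05], [-0.10, -0.05, 0.14]]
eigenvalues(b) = [-0.01, 0.33, 0.23]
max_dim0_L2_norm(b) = 0.27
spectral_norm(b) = 0.33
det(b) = -0.00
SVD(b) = [[-0.73, -0.54, 0.42], [0.62, -0.26, 0.74], [-0.29, 0.8, 0.53]] @ diag([0.3310299184195427, 0.22641503009467287, 0.007444948514215448]) @ [[-0.73, 0.62, -0.29],[-0.54, -0.26, 0.8],[-0.42, -0.74, -0.53]]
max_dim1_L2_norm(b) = 0.27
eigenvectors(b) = [[0.42, 0.73, -0.54], [0.74, -0.62, -0.26], [0.53, 0.29, 0.8]]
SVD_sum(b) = [[0.17,-0.15,0.07], [-0.15,0.13,-0.06], [0.07,-0.06,0.03]] + [[0.07, 0.03, -0.10], [0.03, 0.02, -0.05], [-0.10, -0.05, 0.14]] + [[-0.0, -0.00, -0.0],[-0.00, -0.00, -0.00],[-0.00, -0.0, -0.00]]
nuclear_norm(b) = 0.56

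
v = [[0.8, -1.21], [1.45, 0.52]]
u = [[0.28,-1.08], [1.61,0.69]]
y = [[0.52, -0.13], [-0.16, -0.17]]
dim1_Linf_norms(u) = [1.08, 1.61]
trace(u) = 0.97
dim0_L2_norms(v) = [1.66, 1.32]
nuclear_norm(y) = 0.75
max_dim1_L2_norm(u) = 1.75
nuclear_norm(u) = 2.86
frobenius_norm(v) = 2.12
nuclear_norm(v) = 2.97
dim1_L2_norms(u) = [1.12, 1.75]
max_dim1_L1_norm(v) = 2.01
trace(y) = 0.35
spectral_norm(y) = 0.55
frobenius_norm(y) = 0.58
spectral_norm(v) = 1.67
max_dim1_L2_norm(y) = 0.54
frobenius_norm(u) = 2.08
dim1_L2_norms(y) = [0.54, 0.23]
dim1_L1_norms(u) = [1.36, 2.3]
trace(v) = 1.32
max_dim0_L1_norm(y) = 0.68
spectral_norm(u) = 1.76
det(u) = 1.93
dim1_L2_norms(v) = [1.45, 1.54]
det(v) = 2.17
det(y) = -0.11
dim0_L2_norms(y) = [0.54, 0.21]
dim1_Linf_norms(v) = [1.21, 1.45]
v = u + y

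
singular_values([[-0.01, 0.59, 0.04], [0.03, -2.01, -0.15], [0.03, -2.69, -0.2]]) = [3.42, 0.01, 0.0]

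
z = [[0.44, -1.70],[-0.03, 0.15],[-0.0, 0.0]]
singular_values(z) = [1.76, 0.01]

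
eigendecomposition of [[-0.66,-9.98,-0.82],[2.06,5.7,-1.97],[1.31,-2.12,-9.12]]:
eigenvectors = [[0.91+0.00j,  (0.91-0j),  0.21+0.00j],[-0.30-0.23j,  (-0.3+0.23j),  (0.1+0j)],[0.16+0.01j,  0.16-0.01j,  0.97+0.00j]]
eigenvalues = [(2.48+2.56j), (2.48-2.56j), (-9.05+0j)]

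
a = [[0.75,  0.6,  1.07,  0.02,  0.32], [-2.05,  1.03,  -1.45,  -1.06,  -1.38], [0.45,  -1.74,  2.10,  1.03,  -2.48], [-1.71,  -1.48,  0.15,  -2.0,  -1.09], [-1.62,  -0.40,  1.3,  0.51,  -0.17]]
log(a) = [[0.85+0.05j, 0.47+0.01j, 0.24-0.02j, (-0+0.06j), (0.87+0.01j)], [(-1.46+0.54j), (0.48+0.12j), (-0.19-0.15j), (0.02+0.64j), -0.83+0.15j], [-1.07-0.45j, -0.50-0.10j, 1.39+0.13j, 0.15-0.53j, -1.33-0.12j], [0.19+2.42j, (-0.54+0.56j), -0.25-0.69j, 0.86+2.88j, -0.81+0.66j], [(-0.76-0.16j), 0.42-0.04j, (0.93+0.05j), 0.07-0.19j, (0.51-0.04j)]]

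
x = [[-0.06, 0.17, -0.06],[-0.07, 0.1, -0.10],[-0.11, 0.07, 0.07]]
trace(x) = 0.11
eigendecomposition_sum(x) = [[-0.05+0.03j, 0.07-0.00j, 0.01+0.03j],[(-0.05-0.02j), (0.04+0.05j), (-0.02+0.02j)],[-0.04+0.01j, 0.05+0.01j, (-0+0.02j)]] + [[-0.05-0.03j, (0.07+0j), 0.01-0.03j], [-0.05+0.02j, 0.04-0.05j, -0.02-0.02j], [-0.04-0.01j, (0.05-0.01j), (-0-0.02j)]] + [[0.04-0.00j, (0.02+0j), -0.08-0.00j], [0.03-0.00j, (0.02+0j), -0.06-0.00j], [(-0.03+0j), (-0.02-0j), 0.07+0.00j]]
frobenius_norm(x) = 0.29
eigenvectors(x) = [[(-0.67+0j), (-0.67-0j), -0.63+0.00j], [(-0.35-0.48j), -0.35+0.48j, -0.50+0.00j], [-0.42-0.15j, -0.42+0.15j, 0.59+0.00j]]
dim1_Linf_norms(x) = [0.17, 0.1, 0.11]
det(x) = 0.00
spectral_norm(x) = 0.25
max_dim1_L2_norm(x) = 0.19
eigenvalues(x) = [(-0.01+0.11j), (-0.01-0.11j), (0.13+0j)]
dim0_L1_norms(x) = [0.24, 0.34, 0.23]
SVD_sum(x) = [[-0.09, 0.15, -0.06], [-0.07, 0.12, -0.04], [-0.04, 0.07, -0.03]] + [[0.01, -0.00, -0.02], [0.02, -0.00, -0.04], [-0.06, 0.00, 0.1]] + [[0.02, 0.02, 0.01], [-0.02, -0.02, -0.01], [-0.01, -0.01, -0.0]]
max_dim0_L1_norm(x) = 0.34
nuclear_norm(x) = 0.43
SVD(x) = [[-0.74, 0.14, 0.66], [-0.58, 0.38, -0.72], [-0.35, -0.91, -0.2]] @ diag([0.25356004817632916, 0.12842909033890573, 0.04597032437930838]) @ [[0.49, -0.82, 0.3], [0.51, -0.02, -0.86], [0.71, 0.57, 0.41]]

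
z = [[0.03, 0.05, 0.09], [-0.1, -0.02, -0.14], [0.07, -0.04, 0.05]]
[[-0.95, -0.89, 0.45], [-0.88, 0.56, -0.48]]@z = [[0.09, -0.05, 0.06], [-0.12, -0.04, -0.18]]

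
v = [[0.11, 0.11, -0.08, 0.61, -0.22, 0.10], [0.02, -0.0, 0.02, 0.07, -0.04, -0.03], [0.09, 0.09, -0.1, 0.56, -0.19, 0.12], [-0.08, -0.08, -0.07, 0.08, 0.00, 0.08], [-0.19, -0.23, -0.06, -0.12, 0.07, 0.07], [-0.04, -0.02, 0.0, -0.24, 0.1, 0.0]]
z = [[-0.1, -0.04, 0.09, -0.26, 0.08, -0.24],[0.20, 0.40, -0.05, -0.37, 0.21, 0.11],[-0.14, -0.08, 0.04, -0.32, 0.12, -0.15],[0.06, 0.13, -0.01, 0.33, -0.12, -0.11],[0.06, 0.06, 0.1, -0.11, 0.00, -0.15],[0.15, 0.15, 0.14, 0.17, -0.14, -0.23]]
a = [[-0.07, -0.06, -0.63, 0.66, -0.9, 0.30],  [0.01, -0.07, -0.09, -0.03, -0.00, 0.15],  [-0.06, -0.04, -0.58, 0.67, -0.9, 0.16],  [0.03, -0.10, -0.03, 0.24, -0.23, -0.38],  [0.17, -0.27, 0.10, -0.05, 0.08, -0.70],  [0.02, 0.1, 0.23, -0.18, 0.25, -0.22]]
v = a @ z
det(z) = -0.00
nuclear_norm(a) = 3.09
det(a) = 0.00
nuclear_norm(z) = 1.89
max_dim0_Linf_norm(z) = 0.4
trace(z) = 0.44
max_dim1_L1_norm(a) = 2.62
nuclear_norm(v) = 1.41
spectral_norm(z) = 0.75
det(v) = 0.00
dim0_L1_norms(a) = [0.36, 0.64, 1.66, 1.83, 2.36, 1.91]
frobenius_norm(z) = 1.04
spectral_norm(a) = 1.91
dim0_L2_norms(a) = [0.2, 0.32, 0.9, 0.99, 1.32, 0.91]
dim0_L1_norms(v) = [0.53, 0.53, 0.33, 1.68, 0.62, 0.4]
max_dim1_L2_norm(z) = 0.63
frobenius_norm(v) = 1.04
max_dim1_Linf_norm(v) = 0.61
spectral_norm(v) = 0.98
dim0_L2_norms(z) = [0.32, 0.46, 0.2, 0.68, 0.31, 0.42]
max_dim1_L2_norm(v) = 0.68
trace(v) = 0.16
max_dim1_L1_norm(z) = 1.34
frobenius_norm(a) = 2.12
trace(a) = -0.62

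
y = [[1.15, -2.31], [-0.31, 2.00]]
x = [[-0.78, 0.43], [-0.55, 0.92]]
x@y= [[-1.03, 2.66], [-0.92, 3.11]]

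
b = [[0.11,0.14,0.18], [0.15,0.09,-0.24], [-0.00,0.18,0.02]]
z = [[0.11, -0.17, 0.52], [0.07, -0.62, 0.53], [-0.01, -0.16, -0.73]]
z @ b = [[-0.01, 0.09, 0.07],[-0.09, 0.05, 0.17],[-0.03, -0.15, 0.02]]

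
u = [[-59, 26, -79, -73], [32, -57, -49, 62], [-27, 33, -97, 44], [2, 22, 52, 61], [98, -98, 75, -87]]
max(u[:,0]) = 98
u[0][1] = 26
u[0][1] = 26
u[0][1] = 26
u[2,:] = [-27, 33, -97, 44]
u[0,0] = -59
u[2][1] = 33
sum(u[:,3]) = 7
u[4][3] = -87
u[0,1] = 26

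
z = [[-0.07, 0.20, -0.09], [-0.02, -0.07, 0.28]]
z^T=[[-0.07,-0.02], [0.20,-0.07], [-0.09,0.28]]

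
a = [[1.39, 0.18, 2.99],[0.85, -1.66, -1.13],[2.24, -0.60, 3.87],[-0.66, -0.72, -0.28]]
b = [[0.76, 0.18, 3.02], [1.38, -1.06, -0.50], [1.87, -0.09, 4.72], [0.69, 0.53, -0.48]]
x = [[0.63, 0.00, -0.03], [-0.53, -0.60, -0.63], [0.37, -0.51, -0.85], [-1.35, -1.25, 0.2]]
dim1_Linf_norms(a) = [2.99, 1.66, 3.87, 0.72]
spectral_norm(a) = 5.61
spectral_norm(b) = 5.95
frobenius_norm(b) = 6.31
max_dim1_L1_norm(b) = 6.68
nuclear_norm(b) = 8.73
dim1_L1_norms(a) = [4.56, 3.64, 6.71, 1.66]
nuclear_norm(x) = 3.75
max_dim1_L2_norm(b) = 5.08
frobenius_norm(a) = 6.09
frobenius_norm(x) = 2.45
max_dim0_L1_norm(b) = 8.72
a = b + x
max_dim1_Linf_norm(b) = 4.72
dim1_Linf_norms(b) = [3.02, 1.38, 4.72, 0.69]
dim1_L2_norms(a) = [3.3, 2.18, 4.51, 1.02]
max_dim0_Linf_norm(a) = 3.87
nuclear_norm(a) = 8.63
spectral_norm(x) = 2.06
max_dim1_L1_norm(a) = 6.71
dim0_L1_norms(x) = [2.88, 2.36, 1.71]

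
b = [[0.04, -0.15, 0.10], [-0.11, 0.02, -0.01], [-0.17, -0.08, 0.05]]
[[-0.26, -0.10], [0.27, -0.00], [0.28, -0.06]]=b @ [[-2.19, 0.08], [1.89, -1.13], [1.13, -2.77]]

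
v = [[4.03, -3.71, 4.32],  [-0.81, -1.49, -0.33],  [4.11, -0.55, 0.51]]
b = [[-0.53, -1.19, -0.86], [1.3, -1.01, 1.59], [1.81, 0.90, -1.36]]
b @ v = [[-4.71,  4.21,  -2.34], [12.59,  -4.19,  6.76], [0.98,  -7.31,  6.83]]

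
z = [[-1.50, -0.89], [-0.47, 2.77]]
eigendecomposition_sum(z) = [[-1.56, -0.32],  [-0.17, -0.03]] + [[0.06, -0.57], [-0.30, 2.80]]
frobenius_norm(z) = 3.31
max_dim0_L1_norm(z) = 3.66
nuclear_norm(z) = 4.48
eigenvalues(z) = [-1.6, 2.87]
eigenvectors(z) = [[-0.99, 0.20], [-0.11, -0.98]]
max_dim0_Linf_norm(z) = 2.77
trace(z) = 1.27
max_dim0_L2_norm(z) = 2.91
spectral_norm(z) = 2.91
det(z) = -4.57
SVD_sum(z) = [[-0.00,-0.90], [0.02,2.77]] + [[-1.50, 0.01], [-0.49, 0.00]]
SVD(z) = [[-0.31,0.95], [0.95,0.31]] @ diag([2.909498715557097, 1.5718515273942388]) @ [[0.01, 1.00], [-1.0, 0.01]]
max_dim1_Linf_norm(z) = 2.77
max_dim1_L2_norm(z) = 2.81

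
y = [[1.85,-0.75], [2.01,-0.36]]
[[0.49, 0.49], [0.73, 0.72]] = y @ [[0.44,0.43], [0.43,0.41]]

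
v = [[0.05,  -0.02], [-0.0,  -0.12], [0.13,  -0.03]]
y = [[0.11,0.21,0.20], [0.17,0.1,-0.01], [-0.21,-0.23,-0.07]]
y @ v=[[0.03, -0.03], [0.01, -0.02], [-0.02, 0.03]]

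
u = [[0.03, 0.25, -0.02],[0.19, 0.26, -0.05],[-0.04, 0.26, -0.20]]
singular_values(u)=[0.48, 0.19, 0.08]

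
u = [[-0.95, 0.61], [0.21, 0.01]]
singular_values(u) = [1.14, 0.12]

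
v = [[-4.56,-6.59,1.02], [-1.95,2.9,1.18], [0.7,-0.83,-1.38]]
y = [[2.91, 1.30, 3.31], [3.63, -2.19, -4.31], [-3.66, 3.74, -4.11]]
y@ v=[[-13.49, -18.15, -0.07], [-15.3, -26.70, 7.07], [6.52, 38.38, 6.35]]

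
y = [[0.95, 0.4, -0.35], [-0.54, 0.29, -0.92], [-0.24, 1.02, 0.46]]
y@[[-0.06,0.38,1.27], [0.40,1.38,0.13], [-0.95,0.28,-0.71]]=[[0.44, 0.82, 1.51],[1.02, -0.06, 0.01],[-0.01, 1.45, -0.50]]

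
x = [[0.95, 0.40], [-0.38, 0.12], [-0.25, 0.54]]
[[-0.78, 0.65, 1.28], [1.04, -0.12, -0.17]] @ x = [[-1.31,0.46], [1.08,0.31]]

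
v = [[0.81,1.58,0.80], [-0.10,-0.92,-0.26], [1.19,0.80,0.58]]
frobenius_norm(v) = 2.67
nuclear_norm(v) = 3.37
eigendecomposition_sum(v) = [[0.93, 0.81, 0.59], [-0.16, -0.14, -0.1], [1.08, 0.94, 0.69]] + [[-0.03,-0.04,0.02], [-0.02,-0.03,0.01], [0.08,0.10,-0.05]] + [[-0.08, 0.82, 0.19], [0.08, -0.76, -0.18], [0.03, -0.25, -0.06]]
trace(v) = 0.47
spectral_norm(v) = 2.56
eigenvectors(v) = [[-0.65, 0.36, -0.72], [0.11, 0.25, 0.66], [-0.76, -0.9, 0.22]]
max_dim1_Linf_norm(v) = 1.58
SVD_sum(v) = [[0.99, 1.47, 0.77],[-0.44, -0.65, -0.34],[0.74, 1.10, 0.58]] + [[-0.17,0.12,-0.01], [0.35,-0.25,0.03], [0.44,-0.31,0.03]] + [[-0.01,-0.01,0.04], [-0.02,-0.02,0.05], [0.01,0.01,-0.03]]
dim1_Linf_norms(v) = [1.58, 0.92, 1.19]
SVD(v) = [[-0.75, 0.29, -0.59],[0.33, -0.60, -0.72],[-0.57, -0.74, 0.36]] @ diag([2.56484168652585, 0.7238658605231092, 0.08127323685178851]) @ [[-0.51, -0.76, -0.4], [-0.81, 0.58, -0.06], [0.27, 0.29, -0.92]]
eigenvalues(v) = [1.48, -0.11, -0.9]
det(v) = 0.15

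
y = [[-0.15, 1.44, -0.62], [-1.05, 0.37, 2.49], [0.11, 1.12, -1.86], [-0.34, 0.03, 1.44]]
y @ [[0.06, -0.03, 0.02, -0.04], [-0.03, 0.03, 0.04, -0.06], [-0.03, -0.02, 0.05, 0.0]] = [[-0.03, 0.06, 0.02, -0.08], [-0.15, -0.01, 0.12, 0.02], [0.03, 0.07, -0.05, -0.07], [-0.06, -0.02, 0.07, 0.01]]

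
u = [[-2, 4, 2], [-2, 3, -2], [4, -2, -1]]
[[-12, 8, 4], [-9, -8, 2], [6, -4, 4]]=u@ [[0, 0, 2], [-3, 0, 2], [0, 4, 0]]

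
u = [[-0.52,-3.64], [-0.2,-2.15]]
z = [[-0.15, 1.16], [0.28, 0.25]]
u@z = [[-0.94, -1.51], [-0.57, -0.77]]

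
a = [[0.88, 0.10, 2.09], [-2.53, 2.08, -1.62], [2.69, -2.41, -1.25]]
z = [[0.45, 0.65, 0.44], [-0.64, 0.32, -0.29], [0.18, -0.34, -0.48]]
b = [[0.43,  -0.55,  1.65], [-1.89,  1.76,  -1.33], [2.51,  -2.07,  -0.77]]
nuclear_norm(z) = 2.16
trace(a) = 1.71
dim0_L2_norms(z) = [0.8, 0.8, 0.71]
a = b + z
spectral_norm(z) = 1.03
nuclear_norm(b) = 6.44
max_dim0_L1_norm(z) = 1.31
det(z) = -0.28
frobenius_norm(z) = 1.34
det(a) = -5.43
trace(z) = 0.29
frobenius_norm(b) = 4.78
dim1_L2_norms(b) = [1.79, 2.9, 3.34]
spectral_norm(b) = 4.25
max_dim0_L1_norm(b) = 4.83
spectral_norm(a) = 4.94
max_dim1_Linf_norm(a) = 2.69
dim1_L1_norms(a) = [3.07, 6.23, 6.35]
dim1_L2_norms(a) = [2.27, 3.65, 3.82]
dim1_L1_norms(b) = [2.63, 4.98, 5.35]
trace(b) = 1.42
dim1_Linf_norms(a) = [2.09, 2.53, 2.69]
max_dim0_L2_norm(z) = 0.8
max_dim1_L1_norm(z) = 1.54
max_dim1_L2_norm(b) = 3.34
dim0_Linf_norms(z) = [0.64, 0.65, 0.48]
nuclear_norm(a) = 8.24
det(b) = 0.04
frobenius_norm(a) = 5.75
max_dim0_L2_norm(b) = 3.17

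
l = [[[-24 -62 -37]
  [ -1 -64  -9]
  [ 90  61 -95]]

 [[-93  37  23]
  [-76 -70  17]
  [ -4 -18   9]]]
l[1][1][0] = -76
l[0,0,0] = -24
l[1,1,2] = 17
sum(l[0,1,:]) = -74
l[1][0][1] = 37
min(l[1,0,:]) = -93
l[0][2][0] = 90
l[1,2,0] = -4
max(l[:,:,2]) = 23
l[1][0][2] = 23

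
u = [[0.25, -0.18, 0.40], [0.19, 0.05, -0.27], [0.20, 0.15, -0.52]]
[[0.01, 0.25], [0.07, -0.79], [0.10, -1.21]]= u @ [[0.2, -1.50], [-0.11, 1.23], [-0.14, 2.11]]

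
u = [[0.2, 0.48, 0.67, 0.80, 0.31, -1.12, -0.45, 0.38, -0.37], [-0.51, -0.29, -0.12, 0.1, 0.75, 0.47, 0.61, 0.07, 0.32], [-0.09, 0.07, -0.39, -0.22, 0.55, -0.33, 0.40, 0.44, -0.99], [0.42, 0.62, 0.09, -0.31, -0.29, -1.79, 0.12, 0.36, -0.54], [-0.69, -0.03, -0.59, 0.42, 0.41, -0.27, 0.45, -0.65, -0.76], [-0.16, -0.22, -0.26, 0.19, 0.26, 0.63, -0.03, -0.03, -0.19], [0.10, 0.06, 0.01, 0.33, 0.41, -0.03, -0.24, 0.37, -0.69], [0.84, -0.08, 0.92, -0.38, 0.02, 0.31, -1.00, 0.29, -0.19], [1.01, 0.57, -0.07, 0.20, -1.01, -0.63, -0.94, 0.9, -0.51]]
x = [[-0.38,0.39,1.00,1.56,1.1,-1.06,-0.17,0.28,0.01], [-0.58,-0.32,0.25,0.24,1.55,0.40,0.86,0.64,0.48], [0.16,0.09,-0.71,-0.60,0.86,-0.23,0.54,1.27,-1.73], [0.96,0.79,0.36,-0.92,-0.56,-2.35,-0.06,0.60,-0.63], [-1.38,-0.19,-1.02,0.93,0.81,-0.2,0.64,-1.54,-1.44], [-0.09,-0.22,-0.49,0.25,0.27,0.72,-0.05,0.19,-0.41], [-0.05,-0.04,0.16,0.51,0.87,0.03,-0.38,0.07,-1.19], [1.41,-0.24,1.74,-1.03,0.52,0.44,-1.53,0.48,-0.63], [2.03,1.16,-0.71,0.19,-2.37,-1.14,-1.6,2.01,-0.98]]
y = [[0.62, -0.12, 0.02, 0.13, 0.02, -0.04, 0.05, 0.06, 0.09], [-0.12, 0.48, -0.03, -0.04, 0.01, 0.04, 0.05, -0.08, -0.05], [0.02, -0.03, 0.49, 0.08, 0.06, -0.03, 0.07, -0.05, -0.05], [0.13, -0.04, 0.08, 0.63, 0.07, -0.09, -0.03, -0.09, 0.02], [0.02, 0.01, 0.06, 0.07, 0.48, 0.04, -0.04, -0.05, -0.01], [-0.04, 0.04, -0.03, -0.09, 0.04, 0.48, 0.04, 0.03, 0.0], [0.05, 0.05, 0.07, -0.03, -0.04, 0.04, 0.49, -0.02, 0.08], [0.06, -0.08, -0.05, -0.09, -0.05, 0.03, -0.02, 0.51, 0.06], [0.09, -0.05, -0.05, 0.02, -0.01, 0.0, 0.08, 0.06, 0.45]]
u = y @ x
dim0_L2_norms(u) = [1.65, 1.04, 1.37, 1.14, 1.57, 2.4, 1.7, 1.39, 1.7]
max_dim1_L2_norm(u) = 2.18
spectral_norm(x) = 5.61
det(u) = 0.00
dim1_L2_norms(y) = [0.66, 0.51, 0.51, 0.67, 0.5, 0.5, 0.51, 0.54, 0.48]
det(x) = 0.00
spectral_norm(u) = 3.32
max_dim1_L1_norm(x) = 12.19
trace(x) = -1.68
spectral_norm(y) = 0.86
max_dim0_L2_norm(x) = 3.47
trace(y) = 4.63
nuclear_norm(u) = 10.63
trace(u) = -0.21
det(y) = 0.00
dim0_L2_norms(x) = [3.07, 1.54, 2.56, 2.45, 3.47, 2.99, 2.55, 3.02, 2.94]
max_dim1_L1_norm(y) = 1.18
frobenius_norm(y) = 1.63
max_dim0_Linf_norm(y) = 0.63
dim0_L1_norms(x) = [7.04, 3.44, 6.44, 6.23, 8.91, 6.57, 5.83, 7.08, 7.5]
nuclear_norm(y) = 4.63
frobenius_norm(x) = 8.34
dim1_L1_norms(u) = [4.78, 3.24, 3.48, 4.54, 4.27, 1.97, 2.24, 4.03, 5.84]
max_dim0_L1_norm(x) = 8.91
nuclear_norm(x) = 19.32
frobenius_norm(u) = 4.79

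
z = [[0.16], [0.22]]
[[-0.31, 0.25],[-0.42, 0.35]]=z @ [[-1.92,1.57]]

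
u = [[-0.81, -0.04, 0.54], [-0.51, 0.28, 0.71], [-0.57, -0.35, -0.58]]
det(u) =0.141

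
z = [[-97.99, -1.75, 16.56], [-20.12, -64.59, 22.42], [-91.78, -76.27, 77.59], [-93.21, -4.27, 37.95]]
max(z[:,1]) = -1.75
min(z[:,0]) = -97.99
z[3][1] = -4.27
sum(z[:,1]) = -146.88000000000002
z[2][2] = 77.59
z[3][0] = -93.21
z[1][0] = -20.12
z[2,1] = -76.27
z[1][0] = -20.12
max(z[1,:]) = 22.42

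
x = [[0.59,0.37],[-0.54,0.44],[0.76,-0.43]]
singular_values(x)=[1.17, 0.61]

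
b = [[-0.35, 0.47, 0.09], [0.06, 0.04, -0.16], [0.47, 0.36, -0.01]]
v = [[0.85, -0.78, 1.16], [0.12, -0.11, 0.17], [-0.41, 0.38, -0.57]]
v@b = [[0.20, 0.79, 0.19],  [0.03, 0.11, 0.03],  [-0.10, -0.38, -0.09]]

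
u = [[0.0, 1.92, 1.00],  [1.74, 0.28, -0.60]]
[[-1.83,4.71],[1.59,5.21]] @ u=[[8.2,-2.19,-4.66], [9.07,4.51,-1.54]]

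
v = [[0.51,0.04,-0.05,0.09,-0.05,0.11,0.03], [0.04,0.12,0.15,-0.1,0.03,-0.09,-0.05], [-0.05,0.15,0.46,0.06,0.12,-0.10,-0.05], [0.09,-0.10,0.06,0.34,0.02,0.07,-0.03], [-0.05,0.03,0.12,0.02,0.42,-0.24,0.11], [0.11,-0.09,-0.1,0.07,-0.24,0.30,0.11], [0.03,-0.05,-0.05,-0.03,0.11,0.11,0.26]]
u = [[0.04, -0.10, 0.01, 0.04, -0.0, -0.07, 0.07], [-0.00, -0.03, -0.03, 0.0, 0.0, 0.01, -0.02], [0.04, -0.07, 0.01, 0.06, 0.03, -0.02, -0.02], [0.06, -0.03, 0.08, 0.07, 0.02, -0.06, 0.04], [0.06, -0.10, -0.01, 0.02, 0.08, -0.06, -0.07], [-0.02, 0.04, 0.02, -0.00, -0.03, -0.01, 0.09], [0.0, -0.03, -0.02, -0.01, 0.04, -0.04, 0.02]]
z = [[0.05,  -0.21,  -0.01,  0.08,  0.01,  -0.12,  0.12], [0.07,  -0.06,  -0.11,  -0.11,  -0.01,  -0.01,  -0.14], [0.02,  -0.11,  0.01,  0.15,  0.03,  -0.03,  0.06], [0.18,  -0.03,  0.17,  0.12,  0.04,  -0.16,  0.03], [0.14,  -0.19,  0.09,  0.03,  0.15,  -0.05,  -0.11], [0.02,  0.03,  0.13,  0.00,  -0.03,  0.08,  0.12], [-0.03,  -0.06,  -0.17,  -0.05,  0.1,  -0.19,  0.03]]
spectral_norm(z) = 0.47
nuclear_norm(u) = 0.60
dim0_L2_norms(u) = [0.1, 0.17, 0.09, 0.1, 0.1, 0.12, 0.14]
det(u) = -0.00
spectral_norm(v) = 0.79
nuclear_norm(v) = 2.42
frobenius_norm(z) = 0.71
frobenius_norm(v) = 1.15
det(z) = -0.00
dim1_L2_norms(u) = [0.15, 0.05, 0.11, 0.15, 0.17, 0.11, 0.07]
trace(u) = 0.18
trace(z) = 0.38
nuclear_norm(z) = 1.58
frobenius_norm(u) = 0.32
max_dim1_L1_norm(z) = 0.76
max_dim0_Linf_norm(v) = 0.51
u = v @ z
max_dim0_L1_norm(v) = 1.02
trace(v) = 2.41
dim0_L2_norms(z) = [0.25, 0.32, 0.31, 0.24, 0.19, 0.29, 0.26]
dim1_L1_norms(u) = [0.33, 0.09, 0.25, 0.36, 0.4, 0.21, 0.16]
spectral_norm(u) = 0.25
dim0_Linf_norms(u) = [0.06, 0.1, 0.08, 0.07, 0.08, 0.07, 0.09]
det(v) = -0.00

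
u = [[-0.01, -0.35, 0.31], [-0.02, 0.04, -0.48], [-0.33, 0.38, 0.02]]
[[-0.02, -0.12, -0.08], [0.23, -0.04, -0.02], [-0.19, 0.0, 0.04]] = u@[[0.09, 0.47, 0.21], [-0.4, 0.41, 0.29], [-0.52, 0.09, 0.06]]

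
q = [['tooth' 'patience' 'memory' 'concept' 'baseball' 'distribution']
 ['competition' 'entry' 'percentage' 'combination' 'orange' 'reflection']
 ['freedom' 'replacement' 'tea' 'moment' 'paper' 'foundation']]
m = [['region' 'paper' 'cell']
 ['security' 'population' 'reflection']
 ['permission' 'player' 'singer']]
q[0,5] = 'distribution'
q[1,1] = 'entry'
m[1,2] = 'reflection'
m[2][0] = 'permission'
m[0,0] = 'region'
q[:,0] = ['tooth', 'competition', 'freedom']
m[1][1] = 'population'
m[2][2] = 'singer'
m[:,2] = ['cell', 'reflection', 'singer']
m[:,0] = ['region', 'security', 'permission']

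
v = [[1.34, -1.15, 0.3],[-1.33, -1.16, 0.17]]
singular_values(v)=[1.89, 1.67]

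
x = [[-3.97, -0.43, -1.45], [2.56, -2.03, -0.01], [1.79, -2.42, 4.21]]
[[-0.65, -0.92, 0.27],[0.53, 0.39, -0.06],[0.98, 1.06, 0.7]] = x @ [[0.13, 0.16, -0.11], [-0.1, 0.01, -0.11], [0.12, 0.19, 0.15]]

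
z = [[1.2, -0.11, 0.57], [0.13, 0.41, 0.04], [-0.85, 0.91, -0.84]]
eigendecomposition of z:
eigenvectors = [[-0.31,-0.92,-0.42], [0.00,-0.19,0.56], [0.95,0.34,0.72]]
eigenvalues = [-0.56, 0.97, 0.36]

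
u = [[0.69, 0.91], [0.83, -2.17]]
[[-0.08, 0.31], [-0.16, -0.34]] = u @ [[-0.14, 0.16], [0.02, 0.22]]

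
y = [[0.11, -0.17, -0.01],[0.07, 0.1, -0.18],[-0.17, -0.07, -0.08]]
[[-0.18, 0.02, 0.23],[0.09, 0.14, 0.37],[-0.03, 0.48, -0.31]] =y@[[-0.20, -1.53, 2.26],[0.92, -0.99, 0.17],[-0.04, -1.91, -1.07]]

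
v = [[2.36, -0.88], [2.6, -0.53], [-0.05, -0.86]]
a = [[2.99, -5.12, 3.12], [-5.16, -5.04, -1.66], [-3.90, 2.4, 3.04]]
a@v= [[-6.41, -2.6], [-25.2, 8.64], [-3.12, -0.45]]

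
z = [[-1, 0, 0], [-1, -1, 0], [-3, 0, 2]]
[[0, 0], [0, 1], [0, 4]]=z @ [[0, 0], [0, -1], [0, 2]]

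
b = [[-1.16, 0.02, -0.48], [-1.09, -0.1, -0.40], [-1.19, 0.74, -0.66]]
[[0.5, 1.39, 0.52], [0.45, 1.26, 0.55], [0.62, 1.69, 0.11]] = b @ [[-0.42, -1.17, -0.31],[0.15, 0.35, -0.67],[-0.01, -0.06, -0.36]]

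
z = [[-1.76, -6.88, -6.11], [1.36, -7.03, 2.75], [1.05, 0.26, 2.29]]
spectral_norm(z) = 10.36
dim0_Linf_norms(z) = [1.76, 7.03, 6.11]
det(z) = -16.11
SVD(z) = [[-0.86,  0.44,  0.26], [-0.50,  -0.84,  -0.22], [0.12,  -0.32,  0.94]] @ diag([10.358549896073349, 6.757128135522602, 0.23013780803613604]) @ [[0.09, 0.91, 0.4], [-0.33, 0.41, -0.85], [0.94, 0.06, -0.34]]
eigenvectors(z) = [[(0.94+0j), (0.94-0j), (-0.81+0j)], [0.06-0.08j, (0.06+0.08j), -0.58+0.00j], [-0.28-0.16j, -0.28+0.16j, (0.12+0j)]]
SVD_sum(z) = [[-0.82, -8.10, -3.54],[-0.48, -4.74, -2.07],[0.11, 1.14, 0.50]] + [[-1.00, 1.21, -2.55], [1.89, -2.29, 4.8], [0.73, -0.89, 1.87]] + [[0.06, 0.0, -0.02], [-0.05, -0.0, 0.02], [0.2, 0.01, -0.07]]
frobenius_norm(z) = 12.37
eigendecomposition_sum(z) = [[-1.92+0.72j, 1.49-1.13j, (-5.54-0.58j)],[-0.06+0.21j, -0.00-0.20j, -0.39+0.44j],[(0.68+0.12j), -0.63+0.08j, (1.53+1.11j)]] + [[(-1.92-0.72j), (1.49+1.13j), -5.54+0.58j],[-0.06-0.21j, (-0+0.2j), -0.39-0.44j],[0.68-0.12j, -0.63-0.08j, 1.53-1.11j]] + [[2.07+0.00j, (-9.86-0j), 4.97+0.00j], [1.47+0.00j, -7.02-0.00j, (3.54+0j)], [-0.32-0.00j, (1.52+0j), -0.77-0.00j]]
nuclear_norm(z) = 17.35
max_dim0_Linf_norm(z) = 7.03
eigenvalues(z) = [(-0.39+1.63j), (-0.39-1.63j), (-5.72+0j)]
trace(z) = -6.50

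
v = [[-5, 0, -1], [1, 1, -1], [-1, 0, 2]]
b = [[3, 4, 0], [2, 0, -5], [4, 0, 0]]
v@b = [[-19, -20, 0], [1, 4, -5], [5, -4, 0]]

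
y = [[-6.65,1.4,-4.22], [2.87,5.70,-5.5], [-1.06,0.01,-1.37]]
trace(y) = -2.32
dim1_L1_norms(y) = [12.27, 14.07, 2.44]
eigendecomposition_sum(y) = [[-6.79,0.72,-3.98], [0.99,-0.10,0.58], [-1.16,0.12,-0.68]] + [[0.2,0.67,-0.6], [1.75,5.83,-5.27], [-0.03,-0.09,0.08]] + [[-0.06, 0.01, 0.36], [0.13, -0.03, -0.8], [0.13, -0.03, -0.77]]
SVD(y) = [[-0.63, 0.75, -0.19], [-0.77, -0.64, -0.03], [-0.15, 0.13, 0.98]] @ diag([9.042400138274704, 7.473944442722548, 0.5861349728742696]) @ [[0.24, -0.58, 0.78], [-0.94, -0.35, 0.02], [0.26, -0.74, -0.63]]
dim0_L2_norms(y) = [7.32, 5.87, 7.07]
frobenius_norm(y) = 11.75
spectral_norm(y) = 9.04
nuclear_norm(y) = 17.10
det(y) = 39.61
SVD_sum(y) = [[-1.33, 3.29, -4.42], [-1.63, 4.01, -5.4], [-0.31, 0.77, -1.03]] + [[-5.29, -1.97, 0.13],[4.5, 1.68, -0.11],[-0.90, -0.33, 0.02]] + [[-0.03,0.08,0.07], [-0.0,0.01,0.01], [0.15,-0.42,-0.36]]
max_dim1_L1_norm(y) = 14.07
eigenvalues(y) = [-7.58, 6.11, -0.86]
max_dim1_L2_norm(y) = 8.42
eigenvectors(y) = [[0.98,-0.11,-0.31], [-0.14,-0.99,0.69], [0.17,0.01,0.66]]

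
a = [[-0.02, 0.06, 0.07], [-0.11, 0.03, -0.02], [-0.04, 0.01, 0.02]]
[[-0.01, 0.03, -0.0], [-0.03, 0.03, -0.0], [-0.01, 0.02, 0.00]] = a@ [[0.18, -0.27, -0.03], [-0.26, 0.17, -0.11], [0.12, 0.23, 0.05]]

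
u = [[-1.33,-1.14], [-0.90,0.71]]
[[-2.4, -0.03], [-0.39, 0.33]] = u @ [[1.09, -0.18], [0.83, 0.24]]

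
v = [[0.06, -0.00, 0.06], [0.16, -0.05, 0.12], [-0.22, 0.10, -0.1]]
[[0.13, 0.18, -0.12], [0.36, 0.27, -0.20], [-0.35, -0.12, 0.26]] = v @ [[-1.72, -0.41, -3.35],[-3.51, 1.27, -3.41],[3.82, 3.36, 1.39]]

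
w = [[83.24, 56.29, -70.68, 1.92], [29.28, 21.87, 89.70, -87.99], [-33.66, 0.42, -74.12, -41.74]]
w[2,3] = -41.74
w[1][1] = 21.87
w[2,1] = 0.42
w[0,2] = -70.68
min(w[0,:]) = -70.68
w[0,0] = 83.24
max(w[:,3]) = 1.92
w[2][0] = -33.66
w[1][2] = 89.7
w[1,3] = -87.99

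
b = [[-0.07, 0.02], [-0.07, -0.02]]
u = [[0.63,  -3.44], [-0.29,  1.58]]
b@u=[[-0.05, 0.27],[-0.04, 0.21]]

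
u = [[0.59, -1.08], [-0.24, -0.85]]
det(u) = -0.76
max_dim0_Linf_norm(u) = 1.08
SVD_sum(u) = [[0.31,-1.16], [0.2,-0.73]] + [[0.28, 0.08],[-0.44, -0.12]]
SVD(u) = [[0.84, 0.54], [0.54, -0.84]] @ diag([1.4163881945055945, 0.5370702770263701]) @ [[0.26, -0.97], [0.97, 0.26]]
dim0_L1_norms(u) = [0.83, 1.93]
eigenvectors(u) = [[0.99, 0.56], [-0.15, 0.83]]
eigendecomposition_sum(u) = [[0.68, -0.46],[-0.10, 0.07]] + [[-0.09, -0.62],[-0.14, -0.92]]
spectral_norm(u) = 1.42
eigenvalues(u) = [0.75, -1.01]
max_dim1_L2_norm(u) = 1.23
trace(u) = -0.26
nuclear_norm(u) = 1.95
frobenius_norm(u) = 1.51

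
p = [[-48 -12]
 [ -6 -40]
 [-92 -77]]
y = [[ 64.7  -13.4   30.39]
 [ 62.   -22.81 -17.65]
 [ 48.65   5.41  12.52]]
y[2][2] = 12.52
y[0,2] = 30.39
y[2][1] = 5.41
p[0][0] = -48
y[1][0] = 62.0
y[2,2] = 12.52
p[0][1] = -12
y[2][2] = 12.52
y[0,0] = 64.7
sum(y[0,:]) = 81.69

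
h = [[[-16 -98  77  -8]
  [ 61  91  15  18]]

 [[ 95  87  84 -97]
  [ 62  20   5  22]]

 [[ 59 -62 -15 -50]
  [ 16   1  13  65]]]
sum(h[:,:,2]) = 179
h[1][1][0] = 62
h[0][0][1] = -98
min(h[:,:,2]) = -15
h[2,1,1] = 1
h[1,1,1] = 20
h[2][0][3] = -50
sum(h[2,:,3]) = 15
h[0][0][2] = 77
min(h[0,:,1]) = -98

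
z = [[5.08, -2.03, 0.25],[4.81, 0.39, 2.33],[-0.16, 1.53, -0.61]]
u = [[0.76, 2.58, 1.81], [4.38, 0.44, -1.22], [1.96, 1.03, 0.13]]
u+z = [[5.84, 0.55, 2.06],[9.19, 0.83, 1.11],[1.8, 2.56, -0.48]]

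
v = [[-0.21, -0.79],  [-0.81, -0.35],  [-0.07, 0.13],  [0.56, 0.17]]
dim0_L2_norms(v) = [1.01, 0.89]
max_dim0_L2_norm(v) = 1.01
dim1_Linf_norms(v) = [0.79, 0.81, 0.13, 0.56]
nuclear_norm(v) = 1.80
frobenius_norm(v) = 1.35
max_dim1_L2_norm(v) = 0.88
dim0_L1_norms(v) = [1.65, 1.44]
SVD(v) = [[-0.55, 0.8], [-0.7, -0.40], [0.02, -0.24], [0.45, 0.37]] @ diag([1.20535208346491, 0.5985201374112656]) @ [[0.78,0.63], [0.63,-0.78]]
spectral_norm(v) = 1.21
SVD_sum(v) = [[-0.51, -0.42],  [-0.66, -0.54],  [0.02, 0.02],  [0.42, 0.34]] + [[0.30, -0.37], [-0.15, 0.19], [-0.09, 0.11], [0.14, -0.17]]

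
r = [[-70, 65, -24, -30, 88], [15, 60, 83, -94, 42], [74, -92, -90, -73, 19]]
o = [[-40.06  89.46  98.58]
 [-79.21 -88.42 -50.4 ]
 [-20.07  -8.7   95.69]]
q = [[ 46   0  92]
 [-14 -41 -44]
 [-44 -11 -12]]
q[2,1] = -11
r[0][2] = -24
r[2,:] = [74, -92, -90, -73, 19]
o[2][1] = -8.7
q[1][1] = -41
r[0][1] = 65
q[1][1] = -41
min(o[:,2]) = -50.4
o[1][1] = -88.42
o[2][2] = 95.69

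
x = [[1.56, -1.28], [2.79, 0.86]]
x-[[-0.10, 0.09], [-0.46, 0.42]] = [[1.66, -1.37], [3.25, 0.44]]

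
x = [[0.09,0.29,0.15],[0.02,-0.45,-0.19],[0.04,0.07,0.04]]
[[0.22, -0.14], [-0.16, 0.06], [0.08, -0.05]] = x @ [[1.07, -1.01],[0.18, -0.16],[0.51, -0.03]]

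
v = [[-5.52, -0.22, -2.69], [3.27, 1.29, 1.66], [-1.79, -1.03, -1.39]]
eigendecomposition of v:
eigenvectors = [[0.87, -0.18, -0.47], [-0.44, -0.85, 0.05], [0.23, 0.50, 0.88]]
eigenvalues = [-6.13, 1.0, -0.48]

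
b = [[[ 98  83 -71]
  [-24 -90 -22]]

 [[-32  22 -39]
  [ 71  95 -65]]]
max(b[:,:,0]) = 98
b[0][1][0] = -24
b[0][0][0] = 98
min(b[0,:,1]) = -90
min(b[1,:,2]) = -65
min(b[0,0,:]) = -71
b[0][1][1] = -90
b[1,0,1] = 22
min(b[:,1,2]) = -65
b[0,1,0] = -24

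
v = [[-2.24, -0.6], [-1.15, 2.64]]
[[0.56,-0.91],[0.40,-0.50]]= v @[[-0.26,0.41],[0.04,-0.01]]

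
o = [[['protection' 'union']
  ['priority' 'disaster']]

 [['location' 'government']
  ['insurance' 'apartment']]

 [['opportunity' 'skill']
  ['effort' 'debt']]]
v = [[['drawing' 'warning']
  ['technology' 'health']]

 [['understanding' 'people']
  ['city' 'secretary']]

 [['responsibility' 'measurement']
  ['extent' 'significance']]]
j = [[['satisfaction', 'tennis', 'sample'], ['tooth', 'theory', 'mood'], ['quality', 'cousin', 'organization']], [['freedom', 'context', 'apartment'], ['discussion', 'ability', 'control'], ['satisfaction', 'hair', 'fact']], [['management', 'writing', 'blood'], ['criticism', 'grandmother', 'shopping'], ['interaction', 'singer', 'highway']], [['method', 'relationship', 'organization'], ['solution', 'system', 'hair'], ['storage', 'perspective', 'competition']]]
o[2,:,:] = [['opportunity', 'skill'], ['effort', 'debt']]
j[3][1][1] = 'system'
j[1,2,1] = 'hair'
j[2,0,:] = ['management', 'writing', 'blood']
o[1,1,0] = 'insurance'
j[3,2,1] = 'perspective'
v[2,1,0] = 'extent'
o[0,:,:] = [['protection', 'union'], ['priority', 'disaster']]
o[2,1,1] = 'debt'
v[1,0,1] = 'people'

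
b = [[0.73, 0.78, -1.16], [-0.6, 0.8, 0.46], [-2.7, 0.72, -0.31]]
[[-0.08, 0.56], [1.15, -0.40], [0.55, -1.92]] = b @ [[-0.02, 0.72], [1.00, 0.04], [0.73, 0.0]]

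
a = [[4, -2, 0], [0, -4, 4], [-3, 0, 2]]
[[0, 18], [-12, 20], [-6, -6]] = a@ [[0, 2], [0, -5], [-3, 0]]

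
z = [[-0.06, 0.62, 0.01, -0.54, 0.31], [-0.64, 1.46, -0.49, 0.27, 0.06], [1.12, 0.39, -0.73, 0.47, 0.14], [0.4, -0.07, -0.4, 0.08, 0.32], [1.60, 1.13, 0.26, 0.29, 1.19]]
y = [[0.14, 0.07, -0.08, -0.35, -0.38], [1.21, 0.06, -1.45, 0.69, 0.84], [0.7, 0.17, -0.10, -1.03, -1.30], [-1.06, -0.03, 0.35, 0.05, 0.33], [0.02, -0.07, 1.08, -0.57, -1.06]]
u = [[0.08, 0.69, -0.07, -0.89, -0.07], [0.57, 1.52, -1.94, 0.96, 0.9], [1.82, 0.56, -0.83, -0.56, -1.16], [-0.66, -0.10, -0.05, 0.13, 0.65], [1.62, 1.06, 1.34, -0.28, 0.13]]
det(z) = 0.78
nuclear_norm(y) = 5.45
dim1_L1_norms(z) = [1.54, 2.92, 2.85, 1.27, 4.47]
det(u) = 2.70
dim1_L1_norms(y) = [1.02, 4.25, 3.3, 1.82, 2.8]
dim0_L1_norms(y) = [3.13, 0.4, 3.06, 2.69, 3.91]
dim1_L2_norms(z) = [0.88, 1.69, 1.48, 0.66, 2.32]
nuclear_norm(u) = 8.88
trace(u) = 1.03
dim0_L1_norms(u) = [4.75, 3.93, 4.23, 2.82, 2.91]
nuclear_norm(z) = 6.32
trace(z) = 1.94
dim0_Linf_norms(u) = [1.82, 1.52, 1.94, 0.96, 1.16]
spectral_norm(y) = 2.76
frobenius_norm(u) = 4.68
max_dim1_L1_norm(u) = 5.89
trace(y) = -0.91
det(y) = 0.00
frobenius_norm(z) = 3.41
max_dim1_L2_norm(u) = 2.85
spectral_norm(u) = 3.18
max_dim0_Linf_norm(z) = 1.6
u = z + y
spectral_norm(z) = 2.66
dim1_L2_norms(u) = [1.13, 2.85, 2.44, 0.94, 2.37]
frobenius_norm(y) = 3.51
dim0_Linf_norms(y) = [1.21, 0.17, 1.45, 1.03, 1.3]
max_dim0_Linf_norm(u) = 1.94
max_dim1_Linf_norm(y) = 1.45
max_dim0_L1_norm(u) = 4.75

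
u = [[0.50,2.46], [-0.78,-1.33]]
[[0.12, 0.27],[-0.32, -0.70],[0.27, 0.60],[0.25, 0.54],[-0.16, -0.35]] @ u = [[-0.15, -0.06],[0.39, 0.14],[-0.33, -0.13],[-0.3, -0.1],[0.19, 0.07]]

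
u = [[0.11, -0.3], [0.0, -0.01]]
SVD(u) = [[1.00,-0.03],[0.03,1.0]] @ diag([0.3196688272224541, 0.0034410612056161543]) @ [[0.34,-0.94], [-0.94,-0.34]]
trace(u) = 0.10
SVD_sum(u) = [[0.11, -0.30], [0.0, -0.01]] + [[0.0,0.00],[-0.00,-0.0]]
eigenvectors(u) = [[1.00,0.93], [0.00,0.37]]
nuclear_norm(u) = 0.32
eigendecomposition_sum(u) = [[0.11, -0.28], [0.00, 0.00]] + [[-0.00, -0.02], [-0.00, -0.01]]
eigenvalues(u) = [0.11, -0.01]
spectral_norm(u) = 0.32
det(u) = -0.00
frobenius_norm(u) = 0.32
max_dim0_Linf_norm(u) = 0.3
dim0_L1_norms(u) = [0.11, 0.31]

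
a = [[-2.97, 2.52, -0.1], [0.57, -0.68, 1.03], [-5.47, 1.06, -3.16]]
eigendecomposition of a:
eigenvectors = [[-0.31+0.00j,(0.36+0.27j),0.36-0.27j], [(0.24+0j),0.14+0.43j,(0.14-0.43j)], [(-0.92+0j),-0.77+0.00j,-0.77-0.00j]]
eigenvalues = [(-5.27+0j), (-0.77+1.33j), (-0.77-1.33j)]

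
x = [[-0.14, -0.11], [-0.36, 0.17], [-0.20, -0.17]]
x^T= [[-0.14,-0.36,-0.20],[-0.11,0.17,-0.17]]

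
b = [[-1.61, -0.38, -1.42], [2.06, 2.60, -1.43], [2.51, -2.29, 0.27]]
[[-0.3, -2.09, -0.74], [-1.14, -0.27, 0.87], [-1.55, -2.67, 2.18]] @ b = [[-5.68, -3.63, 3.21], [3.46, -2.26, 2.24], [2.47, -11.35, 6.61]]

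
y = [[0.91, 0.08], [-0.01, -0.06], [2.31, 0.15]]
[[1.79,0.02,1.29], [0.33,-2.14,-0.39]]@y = [[4.61,0.34],[-0.58,0.1]]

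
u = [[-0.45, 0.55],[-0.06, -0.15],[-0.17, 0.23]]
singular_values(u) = [0.77, 0.14]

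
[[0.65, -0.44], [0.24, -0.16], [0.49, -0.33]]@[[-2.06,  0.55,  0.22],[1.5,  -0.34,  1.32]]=[[-2.00, 0.51, -0.44], [-0.73, 0.19, -0.16], [-1.50, 0.38, -0.33]]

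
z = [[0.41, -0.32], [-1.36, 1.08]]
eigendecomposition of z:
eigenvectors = [[-0.62, 0.29], [-0.78, -0.96]]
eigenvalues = [0.01, 1.48]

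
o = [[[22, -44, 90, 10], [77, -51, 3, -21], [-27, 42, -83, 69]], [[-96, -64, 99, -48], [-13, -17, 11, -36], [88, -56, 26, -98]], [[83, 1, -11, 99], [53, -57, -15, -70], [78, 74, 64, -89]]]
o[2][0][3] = 99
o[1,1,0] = -13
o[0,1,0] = 77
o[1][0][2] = 99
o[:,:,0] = [[22, 77, -27], [-96, -13, 88], [83, 53, 78]]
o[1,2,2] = 26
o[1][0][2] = 99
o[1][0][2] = 99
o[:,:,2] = [[90, 3, -83], [99, 11, 26], [-11, -15, 64]]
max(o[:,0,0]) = 83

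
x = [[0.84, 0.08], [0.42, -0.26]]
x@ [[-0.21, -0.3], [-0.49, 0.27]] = [[-0.22, -0.23], [0.04, -0.20]]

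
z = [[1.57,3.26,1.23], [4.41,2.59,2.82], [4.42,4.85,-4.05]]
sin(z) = [[-0.29, 0.71, 0.21], [1.15, 0.21, -0.08], [0.25, 0.09, 0.56]]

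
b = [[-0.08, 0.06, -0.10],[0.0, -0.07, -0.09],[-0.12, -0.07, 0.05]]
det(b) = 0.00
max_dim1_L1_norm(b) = 0.24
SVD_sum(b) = [[-0.09, -0.01, -0.07], [-0.05, -0.01, -0.04], [-0.06, -0.01, -0.04]] + [[0.03, 0.03, -0.05], [0.01, 0.02, -0.02], [-0.06, -0.06, 0.09]] + [[-0.02,0.04,0.02], [0.03,-0.08,-0.03], [-0.0,0.00,0.0]]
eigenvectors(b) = [[(0.46+0j), (0.17-0.36j), 0.17+0.36j],[(0.34+0j), 0.77+0.00j, 0.77-0.00j],[-0.82+0.00j, (0.45-0.19j), 0.45+0.19j]]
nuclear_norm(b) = 0.40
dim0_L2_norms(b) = [0.14, 0.12, 0.14]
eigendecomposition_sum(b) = [[0.03-0.00j,  0.03+0.00j,  (-0.05+0j)], [(0.02-0j),  (0.02+0j),  -0.04+0.00j], [-0.05+0.00j,  (-0.05+0j),  0.10+0.00j]] + [[(-0.05-0.02j), 0.02+0.03j, -0.02+0.00j],[(-0.01-0.11j), (-0.04+0.06j), -0.02-0.04j],[-0.03-0.06j, (-0.01+0.04j), (-0.02-0.02j)]] + [[-0.05+0.02j,  0.02-0.03j,  (-0.02-0j)], [(-0.01+0.11j),  -0.04-0.06j,  -0.02+0.04j], [(-0.03+0.06j),  -0.01-0.04j,  (-0.02+0.02j)]]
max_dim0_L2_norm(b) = 0.14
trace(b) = -0.10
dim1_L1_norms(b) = [0.24, 0.16, 0.24]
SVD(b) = [[-0.77, -0.45, -0.45], [-0.4, -0.21, 0.89], [-0.49, 0.87, -0.02]] @ diag([0.15082064819794833, 0.14661653690443935, 0.10274591565264234]) @ [[0.80, 0.11, 0.59],[-0.47, -0.50, 0.73],[0.37, -0.86, -0.35]]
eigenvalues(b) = [(0.15+0j), (-0.12+0.02j), (-0.12-0.02j)]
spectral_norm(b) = 0.15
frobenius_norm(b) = 0.23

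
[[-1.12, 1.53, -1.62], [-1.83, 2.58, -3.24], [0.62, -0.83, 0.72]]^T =[[-1.12, -1.83, 0.62], [1.53, 2.58, -0.83], [-1.62, -3.24, 0.72]]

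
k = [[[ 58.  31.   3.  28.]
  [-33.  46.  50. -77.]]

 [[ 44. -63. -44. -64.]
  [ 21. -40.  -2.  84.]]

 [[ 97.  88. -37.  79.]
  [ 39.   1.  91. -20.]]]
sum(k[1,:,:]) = -64.0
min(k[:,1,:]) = -77.0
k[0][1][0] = -33.0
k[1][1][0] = 21.0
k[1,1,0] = 21.0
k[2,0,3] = 79.0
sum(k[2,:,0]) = 136.0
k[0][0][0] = 58.0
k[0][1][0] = -33.0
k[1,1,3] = 84.0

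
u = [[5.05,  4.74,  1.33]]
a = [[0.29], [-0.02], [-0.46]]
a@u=[[1.46, 1.37, 0.39], [-0.1, -0.09, -0.03], [-2.32, -2.18, -0.61]]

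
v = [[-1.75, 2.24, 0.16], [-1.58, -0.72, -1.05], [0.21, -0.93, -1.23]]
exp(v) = [[-0.19, 0.42, -0.26], [-0.34, 0.12, -0.3], [0.21, -0.18, 0.42]]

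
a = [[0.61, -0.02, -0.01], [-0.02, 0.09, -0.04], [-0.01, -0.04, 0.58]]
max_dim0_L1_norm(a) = 0.64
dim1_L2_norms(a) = [0.61, 0.1, 0.58]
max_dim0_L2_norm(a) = 0.61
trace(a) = 1.28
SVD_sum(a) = [[0.57, -0.01, -0.16], [-0.01, 0.0, 0.0], [-0.16, 0.0, 0.05]] + [[0.04, -0.01, 0.15], [-0.01, 0.00, -0.05], [0.15, -0.05, 0.53]] + [[0.00, 0.0, 0.00], [0.0, 0.09, 0.01], [0.0, 0.01, 0.0]]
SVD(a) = [[-0.96, -0.27, -0.04], [0.02, 0.09, -1.00], [0.27, -0.96, -0.08]] @ diag([0.6131491979157753, 0.5809158705303881, 0.08593493155383647]) @ [[-0.96,0.02,0.27], [-0.27,0.09,-0.96], [-0.04,-1.00,-0.08]]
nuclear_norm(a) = 1.28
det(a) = 0.03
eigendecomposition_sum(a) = [[0.0, 0.00, 0.0], [0.0, 0.09, 0.01], [0.0, 0.01, 0.00]] + [[0.57, -0.01, -0.16],[-0.01, 0.00, 0.0],[-0.16, 0.0, 0.05]] + [[0.04, -0.01, 0.15], [-0.01, 0.00, -0.05], [0.15, -0.05, 0.53]]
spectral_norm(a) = 0.61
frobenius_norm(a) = 0.85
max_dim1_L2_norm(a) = 0.61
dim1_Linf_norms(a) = [0.61, 0.09, 0.58]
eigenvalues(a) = [0.09, 0.61, 0.58]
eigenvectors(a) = [[-0.04,-0.96,0.27],[-1.00,0.02,-0.09],[-0.08,0.27,0.96]]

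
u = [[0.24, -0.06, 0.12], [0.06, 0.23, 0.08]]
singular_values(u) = [0.29, 0.24]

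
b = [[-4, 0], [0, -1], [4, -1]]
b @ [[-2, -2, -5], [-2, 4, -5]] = [[8, 8, 20], [2, -4, 5], [-6, -12, -15]]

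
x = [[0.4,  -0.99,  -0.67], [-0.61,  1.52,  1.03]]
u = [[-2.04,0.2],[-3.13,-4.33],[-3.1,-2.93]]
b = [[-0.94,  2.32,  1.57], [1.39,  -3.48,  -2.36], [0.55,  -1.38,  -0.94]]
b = u @ x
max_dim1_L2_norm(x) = 1.93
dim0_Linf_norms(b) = [1.39, 3.48, 2.36]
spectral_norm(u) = 6.91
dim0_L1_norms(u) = [8.27, 7.46]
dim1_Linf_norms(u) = [2.04, 4.33, 3.1]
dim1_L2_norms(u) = [2.05, 5.34, 4.27]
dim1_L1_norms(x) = [2.06, 3.16]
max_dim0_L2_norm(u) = 5.23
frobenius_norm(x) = 2.31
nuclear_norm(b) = 5.62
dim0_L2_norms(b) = [1.77, 4.4, 2.99]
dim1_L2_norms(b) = [2.95, 4.43, 1.76]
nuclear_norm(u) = 8.69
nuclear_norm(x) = 2.31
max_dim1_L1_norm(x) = 3.16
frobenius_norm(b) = 5.61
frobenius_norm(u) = 7.14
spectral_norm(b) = 5.61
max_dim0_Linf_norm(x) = 1.52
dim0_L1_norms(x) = [1.01, 2.51, 1.7]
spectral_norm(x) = 2.31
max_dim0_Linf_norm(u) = 4.33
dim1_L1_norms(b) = [4.83, 7.23, 2.87]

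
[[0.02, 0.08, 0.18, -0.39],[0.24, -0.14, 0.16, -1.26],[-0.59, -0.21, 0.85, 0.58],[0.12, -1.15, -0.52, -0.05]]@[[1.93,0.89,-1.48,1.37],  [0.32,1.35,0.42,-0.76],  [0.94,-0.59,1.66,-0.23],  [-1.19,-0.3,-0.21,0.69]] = [[0.70, 0.14, 0.38, -0.34], [2.07, 0.31, 0.12, -0.47], [-1.10, -1.48, 2.07, -0.44], [-0.57, -1.12, -1.51, 1.12]]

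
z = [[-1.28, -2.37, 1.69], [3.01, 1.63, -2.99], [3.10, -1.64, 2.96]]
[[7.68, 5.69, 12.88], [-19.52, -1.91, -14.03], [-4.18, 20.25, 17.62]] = z @ [[-3.86,3.01,0.6], [1.19,-2.31,-3.24], [3.29,2.41,3.53]]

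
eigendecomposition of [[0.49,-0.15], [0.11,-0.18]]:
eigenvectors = [[0.99, 0.23],[0.17, 0.97]]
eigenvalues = [0.46, -0.15]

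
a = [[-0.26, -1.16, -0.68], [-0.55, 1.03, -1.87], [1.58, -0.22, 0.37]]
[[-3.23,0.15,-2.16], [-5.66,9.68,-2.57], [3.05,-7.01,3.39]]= a @[[1.32, -3.44, 1.97], [0.71, 2.33, 0.72], [3.03, -2.88, 1.19]]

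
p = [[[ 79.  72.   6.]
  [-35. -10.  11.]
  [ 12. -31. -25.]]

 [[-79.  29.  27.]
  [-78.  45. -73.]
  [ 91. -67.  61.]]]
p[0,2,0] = 12.0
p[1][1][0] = -78.0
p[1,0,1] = 29.0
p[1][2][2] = 61.0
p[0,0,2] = 6.0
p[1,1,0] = -78.0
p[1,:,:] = [[-79.0, 29.0, 27.0], [-78.0, 45.0, -73.0], [91.0, -67.0, 61.0]]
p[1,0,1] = 29.0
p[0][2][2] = -25.0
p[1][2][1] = -67.0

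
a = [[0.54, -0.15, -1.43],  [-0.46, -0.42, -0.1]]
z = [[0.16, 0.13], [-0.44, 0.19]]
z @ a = [[0.03, -0.08, -0.24],[-0.32, -0.01, 0.61]]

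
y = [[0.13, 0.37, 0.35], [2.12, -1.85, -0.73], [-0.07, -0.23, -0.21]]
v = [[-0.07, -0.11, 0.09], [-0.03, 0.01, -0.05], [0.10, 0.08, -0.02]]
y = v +[[0.2, 0.48, 0.26], [2.15, -1.86, -0.68], [-0.17, -0.31, -0.19]]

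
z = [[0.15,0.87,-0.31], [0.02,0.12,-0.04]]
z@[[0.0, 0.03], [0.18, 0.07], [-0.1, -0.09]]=[[0.19, 0.09], [0.03, 0.01]]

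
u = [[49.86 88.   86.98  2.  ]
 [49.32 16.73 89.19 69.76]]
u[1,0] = 49.32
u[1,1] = 16.73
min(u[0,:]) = 2.0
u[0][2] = 86.98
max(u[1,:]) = 89.19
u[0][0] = 49.86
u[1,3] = 69.76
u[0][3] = 2.0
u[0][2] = 86.98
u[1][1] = 16.73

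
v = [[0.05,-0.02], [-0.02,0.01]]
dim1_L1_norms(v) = [0.07, 0.03]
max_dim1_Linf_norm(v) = 0.05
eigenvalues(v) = [0.06, 0.0]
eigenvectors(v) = [[0.92, 0.38], [-0.38, 0.92]]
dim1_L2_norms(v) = [0.05, 0.02]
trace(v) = 0.06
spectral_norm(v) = 0.06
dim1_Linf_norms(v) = [0.05, 0.02]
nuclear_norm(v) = 0.06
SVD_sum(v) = [[0.05, -0.02], [-0.02, 0.01]] + [[0.00, 0.00], [0.00, 0.0]]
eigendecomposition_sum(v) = [[0.05,-0.02], [-0.02,0.01]] + [[0.00,0.0],[0.00,0.0]]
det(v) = 0.00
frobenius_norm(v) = 0.06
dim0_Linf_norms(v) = [0.05, 0.02]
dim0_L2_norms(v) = [0.05, 0.02]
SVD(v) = [[-0.92, 0.38], [0.38, 0.92]] @ diag([0.05828427124746189, 0.0017157287525381001]) @ [[-0.92, 0.38], [0.38, 0.92]]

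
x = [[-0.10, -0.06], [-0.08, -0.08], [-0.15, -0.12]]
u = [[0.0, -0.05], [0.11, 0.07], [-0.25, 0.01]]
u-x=[[0.10, 0.01], [0.19, 0.15], [-0.10, 0.13]]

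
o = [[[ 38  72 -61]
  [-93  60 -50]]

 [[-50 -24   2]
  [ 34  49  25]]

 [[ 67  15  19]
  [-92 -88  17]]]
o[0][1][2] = -50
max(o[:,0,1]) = 72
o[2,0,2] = 19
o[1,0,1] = -24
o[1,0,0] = -50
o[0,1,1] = 60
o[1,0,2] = 2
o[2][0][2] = 19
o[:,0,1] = [72, -24, 15]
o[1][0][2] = 2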